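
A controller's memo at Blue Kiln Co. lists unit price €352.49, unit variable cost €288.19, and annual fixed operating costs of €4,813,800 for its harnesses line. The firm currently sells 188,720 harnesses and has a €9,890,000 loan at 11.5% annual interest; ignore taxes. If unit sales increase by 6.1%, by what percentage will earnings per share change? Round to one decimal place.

+12.0%

Total contribution margin = 188,720 × €64.30 = €12,134,696.00.
Operating income = contribution − fixed costs = €12,134,696.00 − €4,813,800 = €7,320,896.00.
Interest = €1,137,350.00, so EBIT − I = €6,183,546.00.
DCL = total CM / (EBIT − I) = €12,134,696.00 / €6,183,546.00 = 1.9624.
%ΔEPS = DCL × %ΔSales = 1.9624 × +6.1% = +12.0%.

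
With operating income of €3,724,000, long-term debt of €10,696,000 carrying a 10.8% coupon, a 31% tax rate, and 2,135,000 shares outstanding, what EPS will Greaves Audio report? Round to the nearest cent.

Interest = €1,155,168.00, so EBT = €3,724,000 − €1,155,168.00 = €2,568,832.00.
Net income = €2,568,832.00 × (1 − 0.31) = €1,772,494.08.
EPS = €1,772,494.08 ÷ 2,135,000 = €0.83.

€0.83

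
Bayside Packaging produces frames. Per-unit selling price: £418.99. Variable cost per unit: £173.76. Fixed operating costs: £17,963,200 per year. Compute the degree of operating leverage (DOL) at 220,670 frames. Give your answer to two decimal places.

1.50

At 220,670 units, contribution = 220,670 × £245.23 = £54,114,904.10.
Subtracting fixed costs: EBIT = £54,114,904.10 − £17,963,200 = £36,151,704.10.
Degree of operating leverage = £54,114,904.10 / £36,151,704.10 = 1.4969.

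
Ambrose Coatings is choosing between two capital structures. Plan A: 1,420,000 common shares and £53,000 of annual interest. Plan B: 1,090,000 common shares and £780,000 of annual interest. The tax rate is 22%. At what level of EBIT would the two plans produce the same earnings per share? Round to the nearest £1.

Set EPS_A = EPS_B: (EBIT − £53,000)(1 − 0.22) ÷ 1,420,000 = (EBIT − £780,000)(1 − 0.22) ÷ 1,090,000.
Cancelling (1 − t) and cross-multiplying: 1,090,000·(EBIT − 53,000) = 1,420,000·(EBIT − 780,000).
EBIT × (1,420,000 − 1,090,000) = 780,000 × 1,420,000 − 53,000 × 1,090,000 = 1,049,830,000,000, so EBIT = 1,049,830,000,000 ÷ 330,000 = 3,181,303.03.

£3,181,303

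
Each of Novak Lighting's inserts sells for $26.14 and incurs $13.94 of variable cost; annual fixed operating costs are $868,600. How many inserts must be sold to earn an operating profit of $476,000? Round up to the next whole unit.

110,214 inserts

Each unit contributes $26.14 − $13.94 = $12.20.
Units = (FC + target) / CM = ($868,600 + $476,000) / $12.20 = 110,213.11, so 110,214 inserts.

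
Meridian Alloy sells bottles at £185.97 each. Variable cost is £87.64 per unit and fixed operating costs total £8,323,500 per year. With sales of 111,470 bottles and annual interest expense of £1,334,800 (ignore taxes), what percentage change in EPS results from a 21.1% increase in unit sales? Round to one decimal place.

+177.6%

Contribution at this volume is 111,470 × £98.33 = £10,960,845.10.
Operating income = contribution − fixed costs = £10,960,845.10 − £8,323,500 = £2,637,345.10.
Interest = £1,334,800.00, so EBIT − I = £1,302,545.10.
DCL = total CM / (EBIT − I) = £10,960,845.10 / £1,302,545.10 = 8.4149.
%ΔEPS = DCL × %ΔSales = 8.4149 × +21.1% = +177.6%.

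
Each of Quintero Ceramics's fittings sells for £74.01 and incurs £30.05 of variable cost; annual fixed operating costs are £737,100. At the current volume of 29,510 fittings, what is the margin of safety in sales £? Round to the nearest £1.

£943,071

Each unit contributes £74.01 − £30.05 = £43.96. Break-even units = £737,100 ÷ £43.96 = 16,767.52; break-even revenue = 16,767.52 × £74.01 = £1,240,963.85.
Current sales = 29,510 × £74.01 = £2,184,035.10.
Margin of safety = £2,184,035.10 − £1,240,963.85 = £943,071.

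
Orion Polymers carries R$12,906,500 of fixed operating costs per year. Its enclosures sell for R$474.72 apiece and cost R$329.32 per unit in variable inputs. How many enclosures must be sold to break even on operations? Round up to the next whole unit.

88,766 enclosures

Unit CM = price − variable cost = R$474.72 − R$329.32 = R$145.40.
Break-even volume = fixed costs ÷ CM per unit = R$12,906,500 ÷ R$145.40 = 88,765.47, so 88,766 enclosures.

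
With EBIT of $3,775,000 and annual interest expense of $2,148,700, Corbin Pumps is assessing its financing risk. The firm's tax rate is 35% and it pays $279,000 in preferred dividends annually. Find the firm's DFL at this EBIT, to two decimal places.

Annual interest charges come to $2,148,700.00.
Pre-tax preferred-dividend burden = $279,000 ÷ (1 − 0.35) = $429,230.77.
DFL = EBIT ÷ [EBIT − I − D_p/(1−t)] = $3,775,000 ÷ [$3,775,000 − $2,148,700.00 − $429,230.77] = $3,775,000 ÷ $1,197,069.23 = 3.1535.

3.15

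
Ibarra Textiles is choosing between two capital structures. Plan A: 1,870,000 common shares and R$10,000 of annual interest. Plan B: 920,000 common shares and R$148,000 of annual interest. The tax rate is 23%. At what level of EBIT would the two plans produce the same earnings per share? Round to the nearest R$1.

R$281,642

Set EPS_A = EPS_B: (EBIT − R$10,000)(1 − 0.23) ÷ 1,870,000 = (EBIT − R$148,000)(1 − 0.23) ÷ 920,000.
Cancelling (1 − t) and cross-multiplying: 920,000·(EBIT − 10,000) = 1,870,000·(EBIT − 148,000).
EBIT × (1,870,000 − 920,000) = 148,000 × 1,870,000 − 10,000 × 920,000 = 267,560,000,000, so EBIT = 267,560,000,000 ÷ 950,000 = 281,642.11.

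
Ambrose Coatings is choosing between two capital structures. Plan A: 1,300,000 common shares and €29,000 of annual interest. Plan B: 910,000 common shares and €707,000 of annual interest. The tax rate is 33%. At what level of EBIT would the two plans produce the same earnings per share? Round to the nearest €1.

Set EPS_A = EPS_B: (EBIT − €29,000)(1 − 0.33) ÷ 1,300,000 = (EBIT − €707,000)(1 − 0.33) ÷ 910,000.
Cancelling (1 − t) and cross-multiplying: 910,000·(EBIT − 29,000) = 1,300,000·(EBIT − 707,000).
Solving, EBIT = (707,000·1,300,000 − 29,000·910,000) / (1,300,000 − 910,000) = 892,710,000,000 / 390,000 = 2,289,000.00.

€2,289,000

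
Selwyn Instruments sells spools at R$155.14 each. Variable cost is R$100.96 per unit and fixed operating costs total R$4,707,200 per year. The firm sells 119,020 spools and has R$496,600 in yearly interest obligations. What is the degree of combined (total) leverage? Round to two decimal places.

5.18

Contribution at this volume is 119,020 × R$54.18 = R$6,448,503.60.
Operating income = contribution − fixed costs = R$6,448,503.60 − R$4,707,200 = R$1,741,303.60. Interest = R$496,600.00, so EBIT − I = R$1,244,703.60.
Degree of total leverage = total CM / (EBIT − interest) = R$6,448,503.60 / R$1,244,703.60 = 5.1808.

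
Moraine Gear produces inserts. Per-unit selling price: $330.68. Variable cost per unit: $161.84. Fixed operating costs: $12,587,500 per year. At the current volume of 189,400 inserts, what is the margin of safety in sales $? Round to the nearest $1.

Contribution margin per unit = $330.68 − $161.84 = $168.84. Break-even units = $12,587,500 ÷ $168.84 = 74,552.83; break-even revenue = 74,552.83 × $330.68 = $24,653,130.18.
Current sales = 189,400 × $330.68 = $62,630,792.00.
Margin of safety = $62,630,792.00 − $24,653,130.18 = $37,977,662.

$37,977,662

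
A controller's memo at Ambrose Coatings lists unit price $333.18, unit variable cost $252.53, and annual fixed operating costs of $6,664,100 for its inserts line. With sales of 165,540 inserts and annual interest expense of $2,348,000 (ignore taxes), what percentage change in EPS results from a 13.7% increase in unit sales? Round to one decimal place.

+42.2%

Total contribution margin = 165,540 × $80.65 = $13,350,801.00.
Operating income = contribution − fixed costs = $13,350,801.00 − $6,664,100 = $6,686,701.00.
Interest = $2,348,000.00, so EBIT − I = $4,338,701.00.
Degree of combined leverage = contribution ÷ (EBIT − I) = $13,350,801.00 ÷ $4,338,701.00 = 3.0771.
%ΔEPS = DCL × %ΔSales = 3.0771 × +13.7% = +42.2%.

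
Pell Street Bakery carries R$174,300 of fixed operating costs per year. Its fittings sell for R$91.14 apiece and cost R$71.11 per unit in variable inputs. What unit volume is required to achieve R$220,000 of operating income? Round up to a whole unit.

Each unit contributes R$91.14 − R$71.11 = R$20.03.
Units = (FC + target) / CM = (R$174,300 + R$220,000) / R$20.03 = 19,685.47, so 19,686 fittings.

19,686 fittings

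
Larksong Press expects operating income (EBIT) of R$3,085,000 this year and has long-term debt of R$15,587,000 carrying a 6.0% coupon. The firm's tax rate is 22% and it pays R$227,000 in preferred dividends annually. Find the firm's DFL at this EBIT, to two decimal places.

1.66

Annual interest charges come to R$935,220.00.
Preferred dividends grossed up pre-tax: R$227,000 / (1 − 0.22) = R$291,025.64.
DFL = EBIT ÷ [EBIT − I − D_p/(1−t)] = R$3,085,000 ÷ [R$3,085,000 − R$935,220.00 − R$291,025.64] = R$3,085,000 ÷ R$1,858,754.36 = 1.6597.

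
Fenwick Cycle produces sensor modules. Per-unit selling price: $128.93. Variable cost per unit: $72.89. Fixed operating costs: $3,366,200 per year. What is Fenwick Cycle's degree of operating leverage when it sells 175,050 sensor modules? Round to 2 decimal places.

At 175,050 units, contribution = 175,050 × $56.04 = $9,809,802.00.
EBIT = $9,809,802.00 − $3,366,200 = $6,443,602.00.
So DOL = total CM / EBIT = $9,809,802.00 / $6,443,602.00 = 1.5224.

1.52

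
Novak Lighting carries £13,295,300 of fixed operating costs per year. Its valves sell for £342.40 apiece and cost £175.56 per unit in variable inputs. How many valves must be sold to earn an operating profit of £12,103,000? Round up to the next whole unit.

152,232 valves

Contribution margin per unit = £342.40 − £175.56 = £166.84.
Units = (FC + target) / CM = (£13,295,300 + £12,103,000) / £166.84 = 152,231.48, so 152,232 valves.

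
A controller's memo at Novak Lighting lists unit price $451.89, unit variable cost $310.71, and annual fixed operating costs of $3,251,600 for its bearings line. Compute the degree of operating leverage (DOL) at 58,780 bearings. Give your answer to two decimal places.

1.64

Total contribution margin = 58,780 × $141.18 = $8,298,560.40.
EBIT = $8,298,560.40 − $3,251,600 = $5,046,960.40.
Degree of operating leverage = $8,298,560.40 / $5,046,960.40 = 1.6443.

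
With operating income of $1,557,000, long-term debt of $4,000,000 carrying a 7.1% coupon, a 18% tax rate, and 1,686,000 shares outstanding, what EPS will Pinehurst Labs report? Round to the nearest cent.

$0.62

Pre-tax income = $1,557,000 − $284,000.00 = $1,273,000.00.
Net income = $1,273,000.00 × (1 − 0.18) = $1,043,860.00.
Per share: $1,043,860.00 / 1,686,000 shares = $0.62.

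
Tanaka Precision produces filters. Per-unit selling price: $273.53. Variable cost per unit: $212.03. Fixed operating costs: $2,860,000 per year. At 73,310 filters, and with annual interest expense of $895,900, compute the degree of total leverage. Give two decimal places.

5.99

At 73,310 units, contribution = 73,310 × $61.50 = $4,508,565.00.
Subtracting fixed costs: EBIT = $4,508,565.00 − $2,860,000 = $1,648,565.00. Interest = $895,900.00, so EBIT − I = $752,665.00.
DCL = contribution ÷ (EBIT − I) = $4,508,565.00 ÷ $752,665.00 = 5.9901.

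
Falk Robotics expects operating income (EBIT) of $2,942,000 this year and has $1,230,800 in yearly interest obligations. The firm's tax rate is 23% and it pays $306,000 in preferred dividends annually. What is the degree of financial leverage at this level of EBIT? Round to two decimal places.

Annual interest charges come to $1,230,800.00.
Pre-tax preferred-dividend burden = $306,000 ÷ (1 − 0.23) = $397,402.60.
DFL = EBIT ÷ [EBIT − I − D_p/(1−t)] = $2,942,000 ÷ [$2,942,000 − $1,230,800.00 − $397,402.60] = $2,942,000 ÷ $1,313,797.40 = 2.2393.

2.24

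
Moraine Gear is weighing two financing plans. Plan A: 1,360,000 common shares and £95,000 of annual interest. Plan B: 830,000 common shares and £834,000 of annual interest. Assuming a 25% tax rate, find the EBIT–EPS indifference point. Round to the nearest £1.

£1,991,302

At indifference, (EBIT − 95,000)(1 − t)/1,360,000 = (EBIT − 834,000)(1 − t)/830,000.
Cancelling (1 − t) and cross-multiplying: 830,000·(EBIT − 95,000) = 1,360,000·(EBIT − 834,000).
EBIT × (1,360,000 − 830,000) = 834,000 × 1,360,000 − 95,000 × 830,000 = 1,055,390,000,000, so EBIT = 1,055,390,000,000 ÷ 530,000 = 1,991,301.89.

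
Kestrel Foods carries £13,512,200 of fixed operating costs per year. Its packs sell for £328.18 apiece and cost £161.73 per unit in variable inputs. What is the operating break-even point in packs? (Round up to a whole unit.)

81,179 packs

Each unit contributes £328.18 − £161.73 = £166.45.
Break-even volume = fixed costs ÷ CM per unit = £13,512,200 ÷ £166.45 = 81,178.73, so 81,179 packs.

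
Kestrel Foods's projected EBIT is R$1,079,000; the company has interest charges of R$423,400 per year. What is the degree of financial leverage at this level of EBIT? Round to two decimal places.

1.65

Annual interest charges come to R$423,400.00.
Degree of financial leverage = EBIT / (EBIT − interest) = R$1,079,000 / R$655,600.00 = 1.6458.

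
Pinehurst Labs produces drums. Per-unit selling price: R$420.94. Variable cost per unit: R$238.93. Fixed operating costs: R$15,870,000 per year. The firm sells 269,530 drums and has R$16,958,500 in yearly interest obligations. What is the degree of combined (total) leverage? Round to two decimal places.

3.02

Contribution at this volume is 269,530 × R$182.01 = R$49,057,155.30.
Operating income = contribution − fixed costs = R$49,057,155.30 − R$15,870,000 = R$33,187,155.30. Interest = R$16,958,500.00.
DOL = R$49,057,155.30 ÷ R$33,187,155.30 = 1.4782; DFL = R$33,187,155.30 ÷ R$16,228,655.30 = 2.0450.
DCL = DOL × DFL = 1.4782 × 2.0450 = 3.0229.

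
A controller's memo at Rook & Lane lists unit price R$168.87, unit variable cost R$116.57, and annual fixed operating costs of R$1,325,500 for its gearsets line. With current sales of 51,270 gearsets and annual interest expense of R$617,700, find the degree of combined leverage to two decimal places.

3.63

At 51,270 units, contribution = 51,270 × R$52.30 = R$2,681,421.00.
Operating income = contribution − fixed costs = R$2,681,421.00 − R$1,325,500 = R$1,355,921.00. Interest = R$617,700.00.
DOL = R$2,681,421.00 ÷ R$1,355,921.00 = 1.9776; DFL = R$1,355,921.00 ÷ R$738,221.00 = 1.8367.
Combined leverage = 1.9776 × 1.8367 = 3.6323.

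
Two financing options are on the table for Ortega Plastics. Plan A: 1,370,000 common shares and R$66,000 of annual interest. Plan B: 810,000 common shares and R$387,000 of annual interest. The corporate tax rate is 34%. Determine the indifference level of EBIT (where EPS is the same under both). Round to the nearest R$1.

R$851,304

Set EPS_A = EPS_B: (EBIT − R$66,000)(1 − 0.34) ÷ 1,370,000 = (EBIT − R$387,000)(1 − 0.34) ÷ 810,000.
The (1 − t) factor cancels: (EBIT − 66,000) × 810,000 = (EBIT − 387,000) × 1,370,000.
Solving, EBIT = (387,000·1,370,000 − 66,000·810,000) / (1,370,000 − 810,000) = 476,730,000,000 / 560,000 = 851,303.57.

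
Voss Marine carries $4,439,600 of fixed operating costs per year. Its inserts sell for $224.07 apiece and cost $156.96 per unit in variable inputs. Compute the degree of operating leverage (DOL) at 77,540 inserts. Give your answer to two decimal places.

At 77,540 units, contribution = 77,540 × $67.11 = $5,203,709.40.
Subtracting fixed costs: EBIT = $5,203,709.40 − $4,439,600 = $764,109.40.
DOL = contribution ÷ EBIT = $5,203,709.40 ÷ $764,109.40 = 6.8102.

6.81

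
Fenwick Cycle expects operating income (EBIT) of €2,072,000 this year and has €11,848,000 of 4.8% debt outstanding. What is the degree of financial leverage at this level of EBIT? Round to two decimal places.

Annual interest charges come to €568,704.00.
DFL = EBIT ÷ (EBIT − I) = €2,072,000 ÷ (€2,072,000 − €568,704.00) = €2,072,000 ÷ €1,503,296.00 = 1.3783.

1.38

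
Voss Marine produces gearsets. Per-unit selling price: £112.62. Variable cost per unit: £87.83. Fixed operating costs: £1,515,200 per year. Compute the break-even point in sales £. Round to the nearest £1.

CM per unit = £112.62 − £87.83 = £24.79; CM ratio = £24.79 / £112.62 = 0.2201.
Break-even sales = FC ÷ CM ratio = £1,515,200 × £112.62 / £24.79 = £6,883,494.

£6,883,494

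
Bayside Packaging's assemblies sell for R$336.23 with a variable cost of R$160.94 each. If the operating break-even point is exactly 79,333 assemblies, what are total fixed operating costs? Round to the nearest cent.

R$13,906,281.57

Contribution margin per unit = R$336.23 − R$160.94 = R$175.29.
Since BE = FC / CM, FC = 79,333 × R$175.29 = R$13,906,281.57.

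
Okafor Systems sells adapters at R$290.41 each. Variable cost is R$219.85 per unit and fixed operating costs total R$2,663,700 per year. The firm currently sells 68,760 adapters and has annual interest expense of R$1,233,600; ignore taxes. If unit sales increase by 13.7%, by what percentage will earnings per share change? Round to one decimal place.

+69.6%

At 68,760 units, contribution = 68,760 × R$70.56 = R$4,851,705.60.
EBIT = R$4,851,705.60 − R$2,663,700 = R$2,188,005.60.
After interest of R$1,233,600.00, pre-tax earnings = R$954,405.60.
Degree of combined leverage = contribution ÷ (EBIT − I) = R$4,851,705.60 ÷ R$954,405.60 = 5.0835.
%ΔEPS = DCL × %ΔSales = 5.0835 × +13.7% = +69.6%.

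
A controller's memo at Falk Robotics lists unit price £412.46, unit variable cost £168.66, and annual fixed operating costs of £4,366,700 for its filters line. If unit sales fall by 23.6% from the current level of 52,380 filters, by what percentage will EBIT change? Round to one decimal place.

-35.9%

Contribution at this volume is 52,380 × £243.80 = £12,770,244.00.
EBIT = £12,770,244.00 − £4,366,700 = £8,403,544.00.
Degree of operating leverage = £12,770,244.00 / £8,403,544.00 = 1.5196.
So EBIT moves 1.5196 × (-23.6%) = -35.9%.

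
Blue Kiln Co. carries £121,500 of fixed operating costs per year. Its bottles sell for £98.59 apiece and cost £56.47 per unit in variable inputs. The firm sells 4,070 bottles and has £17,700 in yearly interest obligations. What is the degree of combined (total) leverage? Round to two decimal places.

5.32

Total contribution margin = 4,070 × £42.12 = £171,428.40.
Subtracting fixed costs: EBIT = £171,428.40 − £121,500 = £49,928.40. Interest = £17,700.00, so EBIT − I = £32,228.40.
DCL = contribution ÷ (EBIT − I) = £171,428.40 ÷ £32,228.40 = 5.3192.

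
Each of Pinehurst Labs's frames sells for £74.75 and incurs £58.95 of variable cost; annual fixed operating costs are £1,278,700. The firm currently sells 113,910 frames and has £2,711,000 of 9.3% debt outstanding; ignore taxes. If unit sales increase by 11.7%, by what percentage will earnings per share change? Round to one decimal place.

+78.3%

Contribution at this volume is 113,910 × £15.80 = £1,799,778.00.
Subtracting fixed costs: EBIT = £1,799,778.00 − £1,278,700 = £521,078.00.
Interest = £252,123.00, so EBIT − I = £268,955.00.
DCL = total CM / (EBIT − I) = £1,799,778.00 / £268,955.00 = 6.6917.
%ΔEPS = DCL × %ΔSales = 6.6917 × +11.7% = +78.3%.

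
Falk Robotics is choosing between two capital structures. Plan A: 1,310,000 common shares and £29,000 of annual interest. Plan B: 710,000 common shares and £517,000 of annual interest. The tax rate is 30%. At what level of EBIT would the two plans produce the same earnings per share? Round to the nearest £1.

Set EPS_A = EPS_B: (EBIT − £29,000)(1 − 0.30) ÷ 1,310,000 = (EBIT − £517,000)(1 − 0.30) ÷ 710,000.
The (1 − t) factor cancels: (EBIT − 29,000) × 710,000 = (EBIT − 517,000) × 1,310,000.
Solving, EBIT = (517,000·1,310,000 − 29,000·710,000) / (1,310,000 − 710,000) = 656,680,000,000 / 600,000 = 1,094,466.67.

£1,094,467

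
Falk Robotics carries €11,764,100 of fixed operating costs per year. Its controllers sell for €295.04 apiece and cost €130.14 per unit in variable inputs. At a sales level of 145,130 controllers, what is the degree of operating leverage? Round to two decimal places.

1.97

Contribution at this volume is 145,130 × €164.90 = €23,931,937.00.
Operating income = contribution − fixed costs = €23,931,937.00 − €11,764,100 = €12,167,837.00.
DOL = contribution ÷ EBIT = €23,931,937.00 ÷ €12,167,837.00 = 1.9668.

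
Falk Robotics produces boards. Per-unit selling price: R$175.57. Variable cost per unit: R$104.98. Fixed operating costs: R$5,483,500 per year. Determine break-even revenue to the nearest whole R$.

R$13,638,449

CM per unit = R$175.57 − R$104.98 = R$70.59; CM ratio = R$70.59 / R$175.57 = 0.4021.
Break-even sales = FC ÷ CM ratio = R$5,483,500 × R$175.57 / R$70.59 = R$13,638,449.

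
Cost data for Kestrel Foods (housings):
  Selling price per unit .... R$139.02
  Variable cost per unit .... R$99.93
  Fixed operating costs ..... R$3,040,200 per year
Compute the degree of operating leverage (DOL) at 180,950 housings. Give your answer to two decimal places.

1.75

Total contribution margin = 180,950 × R$39.09 = R$7,073,335.50.
Operating income = contribution − fixed costs = R$7,073,335.50 − R$3,040,200 = R$4,033,135.50.
So DOL = total CM / EBIT = R$7,073,335.50 / R$4,033,135.50 = 1.7538.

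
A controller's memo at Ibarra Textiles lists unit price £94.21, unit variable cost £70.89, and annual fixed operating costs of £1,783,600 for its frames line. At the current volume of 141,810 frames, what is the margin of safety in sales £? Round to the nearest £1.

Contribution margin per unit = £94.21 − £70.89 = £23.32. Break-even units = £1,783,600 ÷ £23.32 = 76,483.70; break-even revenue = 76,483.70 × £94.21 = £7,205,529.85.
Current sales = 141,810 × £94.21 = £13,359,920.10.
Margin of safety = £13,359,920.10 − £7,205,529.85 = £6,154,390.

£6,154,390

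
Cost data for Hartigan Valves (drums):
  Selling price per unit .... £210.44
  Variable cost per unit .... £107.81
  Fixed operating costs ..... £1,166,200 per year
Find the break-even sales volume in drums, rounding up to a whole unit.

Contribution margin per unit = £210.44 − £107.81 = £102.63.
Units to break even: £1,166,200 ÷ £102.63 = 11,363.15, rounded up to 11,364.

11,364 drums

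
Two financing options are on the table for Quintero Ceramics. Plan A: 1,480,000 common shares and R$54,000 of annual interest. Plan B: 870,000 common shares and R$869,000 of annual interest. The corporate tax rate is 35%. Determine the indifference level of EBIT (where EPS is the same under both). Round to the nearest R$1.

At indifference, (EBIT − 54,000)(1 − t)/1,480,000 = (EBIT − 869,000)(1 − t)/870,000.
Cancelling (1 − t) and cross-multiplying: 870,000·(EBIT − 54,000) = 1,480,000·(EBIT − 869,000).
Solving, EBIT = (869,000·1,480,000 − 54,000·870,000) / (1,480,000 − 870,000) = 1,239,140,000,000 / 610,000 = 2,031,377.05.

R$2,031,377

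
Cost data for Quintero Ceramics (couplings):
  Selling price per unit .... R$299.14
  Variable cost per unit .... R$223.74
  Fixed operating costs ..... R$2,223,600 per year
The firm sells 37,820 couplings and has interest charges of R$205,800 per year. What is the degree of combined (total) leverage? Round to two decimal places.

Total contribution margin = 37,820 × R$75.40 = R$2,851,628.00.
Subtracting fixed costs: EBIT = R$2,851,628.00 − R$2,223,600 = R$628,028.00. Interest = R$205,800.00.
DOL = R$2,851,628.00 ÷ R$628,028.00 = 4.5406; DFL = R$628,028.00 ÷ R$422,228.00 = 1.4874.
DCL = DOL × DFL = 4.5406 × 1.4874 = 6.7537.

6.75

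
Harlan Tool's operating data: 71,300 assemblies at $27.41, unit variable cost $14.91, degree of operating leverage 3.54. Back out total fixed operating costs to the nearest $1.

Contribution at this volume is 71,300 × $12.50 = $891,250.00.
DOL = contribution / EBIT, so EBIT = $891,250.00 / 3.54 = $251,765.54.
Fixed costs = CM − EBIT = $891,250.00 − $251,765.54 = $639,484.

$639,484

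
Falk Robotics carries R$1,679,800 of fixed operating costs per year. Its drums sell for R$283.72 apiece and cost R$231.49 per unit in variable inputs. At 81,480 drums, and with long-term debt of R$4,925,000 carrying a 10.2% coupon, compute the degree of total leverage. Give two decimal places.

2.05

Contribution at this volume is 81,480 × R$52.23 = R$4,255,700.40.
Operating income = contribution − fixed costs = R$4,255,700.40 − R$1,679,800 = R$2,575,900.40. Interest = R$502,350.00.
DOL = R$4,255,700.40 ÷ R$2,575,900.40 = 1.6521; DFL = R$2,575,900.40 ÷ R$2,073,550.40 = 1.2423.
DCL = DOL × DFL = 1.6521 × 1.2423 = 2.0524.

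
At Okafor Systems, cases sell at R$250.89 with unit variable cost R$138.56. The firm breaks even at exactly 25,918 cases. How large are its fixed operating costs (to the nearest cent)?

Unit CM = price − variable cost = R$250.89 − R$138.56 = R$112.33.
Fixed costs = break-even units × CM = 25,918 × R$112.33 = R$2,911,368.94.

R$2,911,368.94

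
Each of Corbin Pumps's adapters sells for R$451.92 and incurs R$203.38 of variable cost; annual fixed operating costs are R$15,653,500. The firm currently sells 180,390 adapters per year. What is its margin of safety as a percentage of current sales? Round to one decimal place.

65.1%

Each unit contributes R$451.92 − R$203.38 = R$248.54. Break-even units = R$15,653,500 ÷ R$248.54 = 62,981.81; break-even revenue = 62,981.81 × R$451.92 = R$28,462,741.29.
Actual sales revenue = 180,390 × R$451.92 = R$81,521,848.80.
Margin of safety = (R$81,521,848.80 − R$28,462,741.29) ÷ R$81,521,848.80 = 65.1%.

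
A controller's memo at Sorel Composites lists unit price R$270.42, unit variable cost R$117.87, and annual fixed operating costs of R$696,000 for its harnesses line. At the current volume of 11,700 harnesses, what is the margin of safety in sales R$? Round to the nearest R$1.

R$1,930,139

Each unit contributes R$270.42 − R$117.87 = R$152.55. Break-even units = R$696,000 ÷ R$152.55 = 4,562.44; break-even revenue = 4,562.44 × R$270.42 = R$1,233,774.63.
Current sales = 11,700 × R$270.42 = R$3,163,914.00.
Margin of safety = R$3,163,914.00 − R$1,233,774.63 = R$1,930,139.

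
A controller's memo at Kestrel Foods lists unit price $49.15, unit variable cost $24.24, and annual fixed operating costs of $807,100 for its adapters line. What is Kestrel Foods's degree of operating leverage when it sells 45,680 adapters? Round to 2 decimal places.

3.44

At 45,680 units, contribution = 45,680 × $24.91 = $1,137,888.80.
Operating income = contribution − fixed costs = $1,137,888.80 − $807,100 = $330,788.80.
DOL = contribution ÷ EBIT = $1,137,888.80 ÷ $330,788.80 = 3.4399.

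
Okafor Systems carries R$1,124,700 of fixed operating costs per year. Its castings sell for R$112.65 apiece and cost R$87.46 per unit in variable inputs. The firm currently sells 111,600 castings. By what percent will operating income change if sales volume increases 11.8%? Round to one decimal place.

Total contribution margin = 111,600 × R$25.19 = R$2,811,204.00.
Subtracting fixed costs: EBIT = R$2,811,204.00 − R$1,124,700 = R$1,686,504.00.
Degree of operating leverage = R$2,811,204.00 / R$1,686,504.00 = 1.6669.
So EBIT moves 1.6669 × (+11.8%) = +19.7%.

+19.7%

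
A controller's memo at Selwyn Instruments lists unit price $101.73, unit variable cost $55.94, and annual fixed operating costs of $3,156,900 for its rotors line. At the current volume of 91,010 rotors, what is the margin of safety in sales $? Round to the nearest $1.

$2,244,876

Each unit contributes $101.73 − $55.94 = $45.79. Break-even units = $3,156,900 ÷ $45.79 = 68,943.00; break-even revenue = 68,943.00 × $101.73 = $7,013,571.46.
Current sales = 91,010 × $101.73 = $9,258,447.30.
Margin of safety = $9,258,447.30 − $7,013,571.46 = $2,244,876.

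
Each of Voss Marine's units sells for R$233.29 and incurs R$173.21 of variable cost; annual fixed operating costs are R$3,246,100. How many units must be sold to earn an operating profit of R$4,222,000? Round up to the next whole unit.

124,303 units

Unit CM = price − variable cost = R$233.29 − R$173.21 = R$60.08.
Required volume = (fixed costs + target profit) ÷ CM = (R$3,246,100 + R$4,222,000) ÷ R$60.08 = 124,302.60, so 124,303 units.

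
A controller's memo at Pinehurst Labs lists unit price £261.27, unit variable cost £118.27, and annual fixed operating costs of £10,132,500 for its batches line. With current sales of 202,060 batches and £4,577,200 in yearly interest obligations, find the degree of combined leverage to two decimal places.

At 202,060 units, contribution = 202,060 × £143.00 = £28,894,580.00.
Operating income = contribution − fixed costs = £28,894,580.00 − £10,132,500 = £18,762,080.00. Interest = £4,577,200.00, so EBIT − I = £14,184,880.00.
DCL = contribution ÷ (EBIT − I) = £28,894,580.00 ÷ £14,184,880.00 = 2.0370.

2.04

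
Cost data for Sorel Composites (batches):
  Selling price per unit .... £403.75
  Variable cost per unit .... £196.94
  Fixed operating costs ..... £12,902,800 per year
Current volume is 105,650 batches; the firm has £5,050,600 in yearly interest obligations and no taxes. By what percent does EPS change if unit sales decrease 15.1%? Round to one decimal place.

Total contribution margin = 105,650 × £206.81 = £21,849,476.50.
Operating income = contribution − fixed costs = £21,849,476.50 − £12,902,800 = £8,946,676.50.
Interest = £5,050,600.00, so EBIT − I = £3,896,076.50.
DCL = total CM / (EBIT − I) = £21,849,476.50 / £3,896,076.50 = 5.6081.
%ΔEPS = DCL × %ΔSales = 5.6081 × -15.1% = -84.7%.

-84.7%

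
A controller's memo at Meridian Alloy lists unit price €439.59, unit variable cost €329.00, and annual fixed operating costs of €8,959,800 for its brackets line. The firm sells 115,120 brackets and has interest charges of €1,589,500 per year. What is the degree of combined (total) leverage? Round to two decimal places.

5.84

At 115,120 units, contribution = 115,120 × €110.59 = €12,731,120.80.
Subtracting fixed costs: EBIT = €12,731,120.80 − €8,959,800 = €3,771,320.80. Interest = €1,589,500.00, so EBIT − I = €2,181,820.80.
Degree of total leverage = total CM / (EBIT − interest) = €12,731,120.80 / €2,181,820.80 = 5.8351.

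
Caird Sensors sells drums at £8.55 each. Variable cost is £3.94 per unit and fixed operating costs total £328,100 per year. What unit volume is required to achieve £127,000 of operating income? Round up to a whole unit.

98,721 drums

Unit CM = price − variable cost = £8.55 − £3.94 = £4.61.
Required volume = (fixed costs + target profit) ÷ CM = (£328,100 + £127,000) ÷ £4.61 = 98,720.17, so 98,721 drums.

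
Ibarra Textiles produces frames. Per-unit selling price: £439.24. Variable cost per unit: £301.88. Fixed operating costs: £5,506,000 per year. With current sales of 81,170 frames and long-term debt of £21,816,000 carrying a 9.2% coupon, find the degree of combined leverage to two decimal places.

Contribution at this volume is 81,170 × £137.36 = £11,149,511.20.
Operating income = contribution − fixed costs = £11,149,511.20 − £5,506,000 = £5,643,511.20. Interest = £2,007,072.00, so EBIT − I = £3,636,439.20.
DCL = contribution ÷ (EBIT − I) = £11,149,511.20 ÷ £3,636,439.20 = 3.0661.

3.07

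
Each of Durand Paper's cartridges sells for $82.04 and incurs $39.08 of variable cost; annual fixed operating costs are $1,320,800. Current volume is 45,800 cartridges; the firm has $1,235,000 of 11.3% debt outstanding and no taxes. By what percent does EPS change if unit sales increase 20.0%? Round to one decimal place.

+77.6%

Total contribution margin = 45,800 × $42.96 = $1,967,568.00.
EBIT = $1,967,568.00 − $1,320,800 = $646,768.00.
Interest = $139,555.00, so EBIT − I = $507,213.00.
DCL = total CM / (EBIT − I) = $1,967,568.00 / $507,213.00 = 3.8792.
%ΔEPS = DCL × %ΔSales = 3.8792 × +20.0% = +77.6%.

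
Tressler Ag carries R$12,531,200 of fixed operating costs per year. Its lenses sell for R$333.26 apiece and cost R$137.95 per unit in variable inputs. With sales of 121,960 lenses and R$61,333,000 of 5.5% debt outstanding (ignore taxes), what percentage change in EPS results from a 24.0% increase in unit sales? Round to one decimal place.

Total contribution margin = 121,960 × R$195.31 = R$23,820,007.60.
EBIT = R$23,820,007.60 − R$12,531,200 = R$11,288,807.60.
After interest of R$3,373,315.00, pre-tax earnings = R$7,915,492.60.
Degree of combined leverage = contribution ÷ (EBIT − I) = R$23,820,007.60 ÷ R$7,915,492.60 = 3.0093.
EPS therefore changes by 3.0093 × (+24.0%) = +72.2%.

+72.2%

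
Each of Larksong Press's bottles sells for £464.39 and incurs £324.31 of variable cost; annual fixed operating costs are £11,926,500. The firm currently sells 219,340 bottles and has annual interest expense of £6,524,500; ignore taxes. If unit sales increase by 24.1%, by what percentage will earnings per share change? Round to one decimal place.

+60.3%

At 219,340 units, contribution = 219,340 × £140.08 = £30,725,147.20.
EBIT = £30,725,147.20 − £11,926,500 = £18,798,647.20.
Interest = £6,524,500.00, so EBIT − I = £12,274,147.20.
DCL = total CM / (EBIT − I) = £30,725,147.20 / £12,274,147.20 = 2.5032.
EPS therefore changes by 2.5032 × (+24.1%) = +60.3%.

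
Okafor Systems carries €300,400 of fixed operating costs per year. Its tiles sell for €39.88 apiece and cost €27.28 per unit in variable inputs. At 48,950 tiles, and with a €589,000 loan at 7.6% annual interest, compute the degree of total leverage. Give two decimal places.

2.27

At 48,950 units, contribution = 48,950 × €12.60 = €616,770.00.
Operating income = contribution − fixed costs = €616,770.00 − €300,400 = €316,370.00. Interest = €44,764.00.
DOL = €616,770.00 ÷ €316,370.00 = 1.9495; DFL = €316,370.00 ÷ €271,606.00 = 1.1648.
DCL = DOL × DFL = 1.9495 × 1.1648 = 2.2708.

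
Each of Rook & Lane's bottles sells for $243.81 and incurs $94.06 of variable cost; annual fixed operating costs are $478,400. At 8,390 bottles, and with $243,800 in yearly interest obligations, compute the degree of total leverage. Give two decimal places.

At 8,390 units, contribution = 8,390 × $149.75 = $1,256,402.50.
Subtracting fixed costs: EBIT = $1,256,402.50 − $478,400 = $778,002.50. Interest = $243,800.00, so EBIT − I = $534,202.50.
DCL = contribution ÷ (EBIT − I) = $1,256,402.50 ÷ $534,202.50 = 2.3519.

2.35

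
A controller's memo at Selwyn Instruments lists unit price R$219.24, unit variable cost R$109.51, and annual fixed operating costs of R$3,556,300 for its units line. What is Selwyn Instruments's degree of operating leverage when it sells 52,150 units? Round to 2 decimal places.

Total contribution margin = 52,150 × R$109.73 = R$5,722,419.50.
Operating income = contribution − fixed costs = R$5,722,419.50 − R$3,556,300 = R$2,166,119.50.
DOL = contribution ÷ EBIT = R$5,722,419.50 ÷ R$2,166,119.50 = 2.6418.

2.64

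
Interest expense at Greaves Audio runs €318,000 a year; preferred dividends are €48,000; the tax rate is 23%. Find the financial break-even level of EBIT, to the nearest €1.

€380,338

Preferred dividends are paid after tax, so their pre-tax equivalent is €48,000 ÷ (1 − 0.23) = €62,337.66.
EPS = 0 when EBIT covers interest plus the pre-tax preferred burden: €318,000 + €62,337.66 = €380,337.66.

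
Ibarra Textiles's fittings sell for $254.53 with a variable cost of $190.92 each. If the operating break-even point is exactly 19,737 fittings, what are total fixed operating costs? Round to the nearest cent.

$1,255,470.57

Unit CM = price − variable cost = $254.53 − $190.92 = $63.61.
Fixed costs = break-even units × CM = 19,737 × $63.61 = $1,255,470.57.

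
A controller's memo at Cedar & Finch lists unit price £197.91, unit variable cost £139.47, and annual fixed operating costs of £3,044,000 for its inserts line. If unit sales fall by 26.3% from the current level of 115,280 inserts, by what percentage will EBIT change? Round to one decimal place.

-48.0%

Total contribution margin = 115,280 × £58.44 = £6,736,963.20.
Subtracting fixed costs: EBIT = £6,736,963.20 − £3,044,000 = £3,692,963.20.
DOL = contribution ÷ EBIT = £6,736,963.20 ÷ £3,692,963.20 = 1.8243.
%ΔEBIT = DOL × %ΔSales = 1.8243 × -26.3% = -48.0%.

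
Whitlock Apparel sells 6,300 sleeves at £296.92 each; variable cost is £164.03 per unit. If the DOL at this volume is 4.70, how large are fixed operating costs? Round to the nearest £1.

£659,078

Contribution at this volume is 6,300 × £132.89 = £837,207.00.
Since DOL = CM ÷ EBIT, EBIT = £837,207.00 ÷ 4.70 = £178,129.15.
Fixed costs = CM − EBIT = £837,207.00 − £178,129.15 = £659,078.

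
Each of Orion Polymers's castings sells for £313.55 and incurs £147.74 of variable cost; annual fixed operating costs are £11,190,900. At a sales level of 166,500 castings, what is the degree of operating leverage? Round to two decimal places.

Contribution at this volume is 166,500 × £165.81 = £27,607,365.00.
Subtracting fixed costs: EBIT = £27,607,365.00 − £11,190,900 = £16,416,465.00.
Degree of operating leverage = £27,607,365.00 / £16,416,465.00 = 1.6817.

1.68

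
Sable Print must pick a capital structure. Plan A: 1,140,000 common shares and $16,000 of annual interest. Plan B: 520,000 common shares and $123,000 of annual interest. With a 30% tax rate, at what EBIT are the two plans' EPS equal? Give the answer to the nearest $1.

$212,742

Set EPS_A = EPS_B: (EBIT − $16,000)(1 − 0.30) ÷ 1,140,000 = (EBIT − $123,000)(1 − 0.30) ÷ 520,000.
The (1 − t) factor cancels: (EBIT − 16,000) × 520,000 = (EBIT − 123,000) × 1,140,000.
EBIT × (1,140,000 − 520,000) = 123,000 × 1,140,000 − 16,000 × 520,000 = 131,900,000,000, so EBIT = 131,900,000,000 ÷ 620,000 = 212,741.94.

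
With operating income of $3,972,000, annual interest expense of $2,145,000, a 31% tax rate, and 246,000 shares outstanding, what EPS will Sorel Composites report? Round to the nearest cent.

Interest = $2,145,000.00, so EBT = $3,972,000 − $2,145,000.00 = $1,827,000.00.
Net income = $1,827,000.00 × (1 − 0.31) = $1,260,630.00.
Per share: $1,260,630.00 / 246,000 shares = $5.12.

$5.12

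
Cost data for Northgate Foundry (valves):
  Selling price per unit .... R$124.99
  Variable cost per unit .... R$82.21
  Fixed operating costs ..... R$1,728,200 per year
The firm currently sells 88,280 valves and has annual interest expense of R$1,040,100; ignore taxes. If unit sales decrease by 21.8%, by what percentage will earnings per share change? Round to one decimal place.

At 88,280 units, contribution = 88,280 × R$42.78 = R$3,776,618.40.
Subtracting fixed costs: EBIT = R$3,776,618.40 − R$1,728,200 = R$2,048,418.40.
After interest of R$1,040,100.00, pre-tax earnings = R$1,008,318.40.
DCL = total CM / (EBIT − I) = R$3,776,618.40 / R$1,008,318.40 = 3.7455.
%ΔEPS = DCL × %ΔSales = 3.7455 × -21.8% = -81.7%.

-81.7%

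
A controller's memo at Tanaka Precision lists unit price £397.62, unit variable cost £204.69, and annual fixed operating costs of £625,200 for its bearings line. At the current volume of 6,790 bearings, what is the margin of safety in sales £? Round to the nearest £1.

£1,411,331

Contribution margin per unit = £397.62 − £204.69 = £192.93. Break-even units = £625,200 ÷ £192.93 = 3,240.55; break-even revenue = 3,240.55 × £397.62 = £1,288,508.91.
Current sales = 6,790 × £397.62 = £2,699,839.80.
Margin of safety = £2,699,839.80 − £1,288,508.91 = £1,411,331.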